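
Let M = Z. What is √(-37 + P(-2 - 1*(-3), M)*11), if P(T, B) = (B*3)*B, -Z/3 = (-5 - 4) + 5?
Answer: √4715 ≈ 68.666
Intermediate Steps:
Z = 12 (Z = -3*((-5 - 4) + 5) = -3*(-9 + 5) = -3*(-4) = 12)
M = 12
P(T, B) = 3*B² (P(T, B) = (3*B)*B = 3*B²)
√(-37 + P(-2 - 1*(-3), M)*11) = √(-37 + (3*12²)*11) = √(-37 + (3*144)*11) = √(-37 + 432*11) = √(-37 + 4752) = √4715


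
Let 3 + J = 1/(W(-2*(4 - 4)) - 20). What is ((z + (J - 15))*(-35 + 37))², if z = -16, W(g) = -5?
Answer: 2896804/625 ≈ 4634.9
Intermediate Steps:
J = -76/25 (J = -3 + 1/(-5 - 20) = -3 + 1/(-25) = -3 - 1/25 = -76/25 ≈ -3.0400)
((z + (J - 15))*(-35 + 37))² = ((-16 + (-76/25 - 15))*(-35 + 37))² = ((-16 - 451/25)*2)² = (-851/25*2)² = (-1702/25)² = 2896804/625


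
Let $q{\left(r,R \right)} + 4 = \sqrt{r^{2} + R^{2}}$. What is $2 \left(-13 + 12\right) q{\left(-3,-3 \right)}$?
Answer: $8 - 6 \sqrt{2} \approx -0.48528$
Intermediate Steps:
$q{\left(r,R \right)} = -4 + \sqrt{R^{2} + r^{2}}$ ($q{\left(r,R \right)} = -4 + \sqrt{r^{2} + R^{2}} = -4 + \sqrt{R^{2} + r^{2}}$)
$2 \left(-13 + 12\right) q{\left(-3,-3 \right)} = 2 \left(-13 + 12\right) \left(-4 + \sqrt{\left(-3\right)^{2} + \left(-3\right)^{2}}\right) = 2 \left(-1\right) \left(-4 + \sqrt{9 + 9}\right) = - 2 \left(-4 + \sqrt{18}\right) = - 2 \left(-4 + 3 \sqrt{2}\right) = 8 - 6 \sqrt{2}$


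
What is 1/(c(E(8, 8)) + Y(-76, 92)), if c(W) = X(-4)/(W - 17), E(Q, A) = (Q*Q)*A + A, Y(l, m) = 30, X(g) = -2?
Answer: 503/15088 ≈ 0.033338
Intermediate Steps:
E(Q, A) = A + A*Q² (E(Q, A) = Q²*A + A = A*Q² + A = A + A*Q²)
c(W) = -2/(-17 + W) (c(W) = -2/(W - 17) = -2/(-17 + W))
1/(c(E(8, 8)) + Y(-76, 92)) = 1/(-2/(-17 + 8*(1 + 8²)) + 30) = 1/(-2/(-17 + 8*(1 + 64)) + 30) = 1/(-2/(-17 + 8*65) + 30) = 1/(-2/(-17 + 520) + 30) = 1/(-2/503 + 30) = 1/(15088/503) = 503/15088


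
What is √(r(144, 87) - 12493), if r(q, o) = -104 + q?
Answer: I*√12453 ≈ 111.59*I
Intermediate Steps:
√(r(144, 87) - 12493) = √((-104 + 144) - 12493) = √(40 - 12493) = √(-12453) = I*√12453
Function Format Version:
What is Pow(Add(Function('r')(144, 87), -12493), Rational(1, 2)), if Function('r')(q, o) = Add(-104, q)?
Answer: Mul(I, Pow(12453, Rational(1, 2))) ≈ Mul(111.59, I)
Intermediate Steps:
Pow(Add(Function('r')(144, 87), -12493), Rational(1, 2)) = Pow(Add(Add(-104, 144), -12493), Rational(1, 2)) = Pow(Add(40, -12493), Rational(1, 2)) = Pow(-12453, Rational(1, 2)) = Mul(I, Pow(12453, Rational(1, 2)))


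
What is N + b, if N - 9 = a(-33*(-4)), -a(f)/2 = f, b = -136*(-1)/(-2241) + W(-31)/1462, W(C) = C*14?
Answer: -418319318/1638171 ≈ -255.36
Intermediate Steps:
W(C) = 14*C
b = -585713/1638171 (b = -136*(-1)/(-2241) + (14*(-31))/1462 = 136*(-1/2241) - 434*1/1462 = -136/2241 - 217/731 = -585713/1638171 ≈ -0.35754)
a(f) = -2*f
N = -255 (N = 9 - (-66)*(-4) = 9 - 2*132 = 9 - 264 = -255)
N + b = -255 - 585713/1638171 = -418319318/1638171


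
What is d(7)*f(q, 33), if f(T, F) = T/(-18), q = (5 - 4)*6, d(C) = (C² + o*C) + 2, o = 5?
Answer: -86/3 ≈ -28.667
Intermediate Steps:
d(C) = 2 + C² + 5*C (d(C) = (C² + 5*C) + 2 = 2 + C² + 5*C)
q = 6 (q = 1*6 = 6)
f(T, F) = -T/18 (f(T, F) = T*(-1/18) = -T/18)
d(7)*f(q, 33) = (2 + 7² + 5*7)*(-1/18*6) = (2 + 49 + 35)*(-⅓) = 86*(-⅓) = -86/3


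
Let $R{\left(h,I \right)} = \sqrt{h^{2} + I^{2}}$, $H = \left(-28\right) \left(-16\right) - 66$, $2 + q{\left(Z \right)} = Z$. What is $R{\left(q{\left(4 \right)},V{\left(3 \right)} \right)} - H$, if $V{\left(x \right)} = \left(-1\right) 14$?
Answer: $-382 + 10 \sqrt{2} \approx -367.86$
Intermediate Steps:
$q{\left(Z \right)} = -2 + Z$
$V{\left(x \right)} = -14$
$H = 382$ ($H = 448 - 66 = 382$)
$R{\left(h,I \right)} = \sqrt{I^{2} + h^{2}}$
$R{\left(q{\left(4 \right)},V{\left(3 \right)} \right)} - H = \sqrt{\left(-14\right)^{2} + \left(-2 + 4\right)^{2}} - 382 = \sqrt{196 + 2^{2}} - 382 = \sqrt{196 + 4} - 382 = \sqrt{200} - 382 = 10 \sqrt{2} - 382 = -382 + 10 \sqrt{2}$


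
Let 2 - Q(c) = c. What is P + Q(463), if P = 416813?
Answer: 416352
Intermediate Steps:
Q(c) = 2 - c
P + Q(463) = 416813 + (2 - 1*463) = 416813 + (2 - 463) = 416813 - 461 = 416352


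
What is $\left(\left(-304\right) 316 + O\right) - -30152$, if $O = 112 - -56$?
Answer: $-65744$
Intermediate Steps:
$O = 168$ ($O = 112 + 56 = 168$)
$\left(\left(-304\right) 316 + O\right) - -30152 = \left(\left(-304\right) 316 + 168\right) - -30152 = \left(-96064 + 168\right) + 30152 = -95896 + 30152 = -65744$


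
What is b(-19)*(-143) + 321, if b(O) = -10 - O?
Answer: -966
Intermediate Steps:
b(-19)*(-143) + 321 = (-10 - 1*(-19))*(-143) + 321 = (-10 + 19)*(-143) + 321 = 9*(-143) + 321 = -1287 + 321 = -966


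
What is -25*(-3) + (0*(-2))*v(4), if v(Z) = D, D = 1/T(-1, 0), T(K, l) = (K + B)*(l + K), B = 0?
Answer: 75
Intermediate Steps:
T(K, l) = K*(K + l) (T(K, l) = (K + 0)*(l + K) = K*(K + l))
D = 1 (D = 1/(-(-1 + 0)) = 1/(-1*(-1)) = 1/1 = 1)
v(Z) = 1
-25*(-3) + (0*(-2))*v(4) = -25*(-3) + (0*(-2))*1 = 75 + 0*1 = 75 + 0 = 75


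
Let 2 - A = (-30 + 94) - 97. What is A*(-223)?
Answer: -7805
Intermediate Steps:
A = 35 (A = 2 - ((-30 + 94) - 97) = 2 - (64 - 97) = 2 - 1*(-33) = 2 + 33 = 35)
A*(-223) = 35*(-223) = -7805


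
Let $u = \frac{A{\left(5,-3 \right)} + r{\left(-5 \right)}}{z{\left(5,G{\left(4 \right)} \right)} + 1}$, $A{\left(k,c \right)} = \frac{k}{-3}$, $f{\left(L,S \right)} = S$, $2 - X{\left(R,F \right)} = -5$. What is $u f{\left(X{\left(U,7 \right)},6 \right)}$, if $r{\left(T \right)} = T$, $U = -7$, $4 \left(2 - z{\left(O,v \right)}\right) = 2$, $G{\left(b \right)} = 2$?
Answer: $-16$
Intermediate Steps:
$z{\left(O,v \right)} = \frac{3}{2}$ ($z{\left(O,v \right)} = 2 - \frac{1}{2} = \frac{3}{2}$)
$X{\left(R,F \right)} = 7$ ($X{\left(R,F \right)} = 2 - -5 = 2 + 5 = 7$)
$A{\left(k,c \right)} = - \frac{k}{3}$
$u = - \frac{8}{3}$ ($u = \frac{\left(- \frac{1}{3}\right) 5 - 5}{\frac{3}{2} + 1} = \frac{- \frac{5}{3} - 5}{\frac{5}{2}} = \left(- \frac{20}{3}\right) \frac{2}{5} = - \frac{8}{3} \approx -2.6667$)
$u f{\left(X{\left(U,7 \right)},6 \right)} = \left(- \frac{8}{3}\right) 6 = -16$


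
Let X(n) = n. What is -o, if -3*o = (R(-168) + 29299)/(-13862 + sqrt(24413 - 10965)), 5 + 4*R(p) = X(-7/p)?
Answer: -19494026635/27668389824 - 115315985*sqrt(2)/27668389824 ≈ -0.71045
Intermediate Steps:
R(p) = -5/4 - 7/(4*p) (R(p) = -5/4 + (-7/p)/4 = -5/4 - 7/(4*p))
o = -2812585/(288*(-13862 + 82*sqrt(2))) (o = -((1/4)*(-7 - 5*(-168))/(-168) + 29299)/(3*(-13862 + sqrt(24413 - 10965))) = -((1/4)*(-1/168)*(-7 + 840) + 29299)/(3*(-13862 + sqrt(13448))) = -((1/4)*(-1/168)*833 + 29299)/(3*(-13862 + 82*sqrt(2))) = -(-119/96 + 29299)/(3*(-13862 + 82*sqrt(2))) = -2812585/(288*(-13862 + 82*sqrt(2))) ≈ 0.71045)
-o = -(19494026635/27668389824 + 115315985*sqrt(2)/27668389824) = -19494026635/27668389824 - 115315985*sqrt(2)/27668389824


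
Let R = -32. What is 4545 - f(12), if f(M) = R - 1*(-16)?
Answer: 4561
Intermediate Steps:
f(M) = -16 (f(M) = -32 - 1*(-16) = -32 + 16 = -16)
4545 - f(12) = 4545 - 1*(-16) = 4545 + 16 = 4561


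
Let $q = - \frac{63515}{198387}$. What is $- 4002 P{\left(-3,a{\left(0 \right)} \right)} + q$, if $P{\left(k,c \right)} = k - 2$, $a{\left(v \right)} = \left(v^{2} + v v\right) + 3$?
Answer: $\frac{3969660355}{198387} \approx 20010.0$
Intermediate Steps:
$a{\left(v \right)} = 3 + 2 v^{2}$ ($a{\left(v \right)} = \left(v^{2} + v^{2}\right) + 3 = 2 v^{2} + 3 = 3 + 2 v^{2}$)
$P{\left(k,c \right)} = -2 + k$
$q = - \frac{63515}{198387}$ ($q = \left(-63515\right) \frac{1}{198387} = - \frac{63515}{198387} \approx -0.32016$)
$- 4002 P{\left(-3,a{\left(0 \right)} \right)} + q = - 4002 \left(-2 - 3\right) - \frac{63515}{198387} = \left(-4002\right) \left(-5\right) - \frac{63515}{198387} = 20010 - \frac{63515}{198387} = \frac{3969660355}{198387}$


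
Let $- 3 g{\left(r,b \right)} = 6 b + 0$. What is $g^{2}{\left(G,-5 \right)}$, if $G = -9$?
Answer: $100$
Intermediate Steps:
$g{\left(r,b \right)} = - 2 b$ ($g{\left(r,b \right)} = - \frac{6 b + 0}{3} = - \frac{6 b}{3} = - 2 b$)
$g^{2}{\left(G,-5 \right)} = \left(\left(-2\right) \left(-5\right)\right)^{2} = 10^{2} = 100$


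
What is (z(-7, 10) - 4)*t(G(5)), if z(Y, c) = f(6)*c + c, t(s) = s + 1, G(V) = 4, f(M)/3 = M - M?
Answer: 30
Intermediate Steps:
f(M) = 0 (f(M) = 3*(M - M) = 3*0 = 0)
t(s) = 1 + s
z(Y, c) = c (z(Y, c) = 0*c + c = 0 + c = c)
(z(-7, 10) - 4)*t(G(5)) = (10 - 4)*(1 + 4) = 6*5 = 30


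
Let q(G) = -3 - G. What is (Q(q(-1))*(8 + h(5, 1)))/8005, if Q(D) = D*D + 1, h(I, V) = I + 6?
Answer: 19/1601 ≈ 0.011868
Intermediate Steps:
h(I, V) = 6 + I
Q(D) = 1 + D² (Q(D) = D² + 1 = 1 + D²)
(Q(q(-1))*(8 + h(5, 1)))/8005 = ((1 + (-3 - 1*(-1))²)*(8 + (6 + 5)))/8005 = ((1 + (-3 + 1)²)*(8 + 11))*(1/8005) = ((1 + (-2)²)*19)*(1/8005) = ((1 + 4)*19)*(1/8005) = (5*19)*(1/8005) = 95*(1/8005) = 19/1601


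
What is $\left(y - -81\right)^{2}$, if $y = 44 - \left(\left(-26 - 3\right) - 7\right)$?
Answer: $25921$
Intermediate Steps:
$y = 80$ ($y = 44 - \left(-29 - 7\right) = 44 - -36 = 44 + 36 = 80$)
$\left(y - -81\right)^{2} = \left(80 - -81\right)^{2} = \left(80 + 81\right)^{2} = 161^{2} = 25921$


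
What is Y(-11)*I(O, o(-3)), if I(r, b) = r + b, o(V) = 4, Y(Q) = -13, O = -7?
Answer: 39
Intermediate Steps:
I(r, b) = b + r
Y(-11)*I(O, o(-3)) = -13*(4 - 7) = -13*(-3) = 39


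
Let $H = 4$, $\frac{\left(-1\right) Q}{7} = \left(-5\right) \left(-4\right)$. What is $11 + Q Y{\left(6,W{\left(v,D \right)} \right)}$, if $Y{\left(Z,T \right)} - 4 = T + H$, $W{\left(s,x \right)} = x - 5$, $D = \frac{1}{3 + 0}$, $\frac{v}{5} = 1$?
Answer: $- \frac{1367}{3} \approx -455.67$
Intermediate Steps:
$Q = -140$ ($Q = - 7 \left(\left(-5\right) \left(-4\right)\right) = \left(-7\right) 20 = -140$)
$v = 5$ ($v = 5 \cdot 1 = 5$)
$D = \frac{1}{3} \approx 0.33333$
$W{\left(s,x \right)} = -5 + x$ ($W{\left(s,x \right)} = x - 5 = -5 + x$)
$Y{\left(Z,T \right)} = 8 + T$ ($Y{\left(Z,T \right)} = 4 + \left(T + 4\right) = 4 + \left(4 + T\right) = 8 + T$)
$11 + Q Y{\left(6,W{\left(v,D \right)} \right)} = 11 - 140 \left(8 + \left(-5 + \frac{1}{3}\right)\right) = 11 - 140 \left(8 - \frac{14}{3}\right) = 11 - \frac{1400}{3} = - \frac{1367}{3}$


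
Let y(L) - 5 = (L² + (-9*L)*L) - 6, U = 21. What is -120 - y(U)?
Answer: 3409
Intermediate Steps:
y(L) = -1 - 8*L² (y(L) = 5 + ((L² + (-9*L)*L) - 6) = 5 + ((L² - 9*L²) - 6) = 5 + (-8*L² - 6) = 5 + (-6 - 8*L²) = -1 - 8*L²)
-120 - y(U) = -120 - (-1 - 8*21²) = -120 - (-1 - 8*441) = -120 - (-1 - 3528) = -120 - 1*(-3529) = -120 + 3529 = 3409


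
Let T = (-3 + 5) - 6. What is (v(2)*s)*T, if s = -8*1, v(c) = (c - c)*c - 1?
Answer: -32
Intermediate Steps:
v(c) = -1 (v(c) = 0*c - 1 = 0 - 1 = -1)
T = -4 (T = 2 - 6 = -4)
s = -8
(v(2)*s)*T = -1*(-8)*(-4) = 8*(-4) = -32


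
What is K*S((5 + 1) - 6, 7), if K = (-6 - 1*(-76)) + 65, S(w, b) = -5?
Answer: -675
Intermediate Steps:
K = 135 (K = (-6 + 76) + 65 = 70 + 65 = 135)
K*S((5 + 1) - 6, 7) = 135*(-5) = -675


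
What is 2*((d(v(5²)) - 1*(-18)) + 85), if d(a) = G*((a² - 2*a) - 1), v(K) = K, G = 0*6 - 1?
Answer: -942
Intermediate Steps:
G = -1 (G = 0 - 1 = -1)
d(a) = 1 - a² + 2*a (d(a) = -((a² - 2*a) - 1) = -(-1 + a² - 2*a) = 1 - a² + 2*a)
2*((d(v(5²)) - 1*(-18)) + 85) = 2*(((1 - (5²)² + 2*5²) - 1*(-18)) + 85) = 2*(((1 - 1*25² + 2*25) + 18) + 85) = 2*(((1 - 1*625 + 50) + 18) + 85) = 2*(((1 - 625 + 50) + 18) + 85) = 2*((-574 + 18) + 85) = 2*(-556 + 85) = 2*(-471) = -942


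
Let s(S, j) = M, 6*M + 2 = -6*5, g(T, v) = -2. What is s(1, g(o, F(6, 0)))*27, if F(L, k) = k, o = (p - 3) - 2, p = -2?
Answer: -144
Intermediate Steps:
o = -7 (o = (-2 - 3) - 2 = -5 - 2 = -7)
M = -16/3 (M = -⅓ + (-6*5)/6 = -⅓ + (⅙)*(-30) = -⅓ - 5 = -16/3 ≈ -5.3333)
s(S, j) = -16/3
s(1, g(o, F(6, 0)))*27 = -16/3*27 = -144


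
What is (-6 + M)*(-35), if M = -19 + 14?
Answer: 385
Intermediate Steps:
M = -5
(-6 + M)*(-35) = (-6 - 5)*(-35) = -11*(-35) = 385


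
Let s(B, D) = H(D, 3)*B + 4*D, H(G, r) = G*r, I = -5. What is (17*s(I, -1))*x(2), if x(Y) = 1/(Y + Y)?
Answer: 187/4 ≈ 46.750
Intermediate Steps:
x(Y) = 1/(2*Y)
s(B, D) = 4*D + 3*B*D (s(B, D) = (D*3)*B + 4*D = (3*D)*B + 4*D = 3*B*D + 4*D = 4*D + 3*B*D)
(17*s(I, -1))*x(2) = (17*(-(4 + 3*(-5))))*((1/2)/2) = (17*(-(4 - 15)))*((1/2)*(1/2)) = (17*(-1*(-11)))*(1/4) = (17*11)*(1/4) = 187*(1/4) = 187/4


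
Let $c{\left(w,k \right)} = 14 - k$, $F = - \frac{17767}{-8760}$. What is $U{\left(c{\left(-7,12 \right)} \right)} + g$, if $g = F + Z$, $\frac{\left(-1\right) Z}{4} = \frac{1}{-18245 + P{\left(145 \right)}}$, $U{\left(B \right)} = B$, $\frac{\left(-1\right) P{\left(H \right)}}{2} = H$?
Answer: $\frac{130815917}{32473320} \approx 4.0284$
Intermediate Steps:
$F = \frac{17767}{8760}$ ($F = \left(-17767\right) \left(- \frac{1}{8760}\right) = \frac{17767}{8760} \approx 2.0282$)
$P{\left(H \right)} = - 2 H$
$Z = \frac{4}{18535}$ ($Z = - \frac{4}{-18245 - 290} = - \frac{4}{-18535} = \left(-4\right) \left(- \frac{1}{18535}\right) = \frac{4}{18535} \approx 0.00021581$)
$g = \frac{65869277}{32473320}$ ($g = \frac{17767}{8760} + \frac{4}{18535} = \frac{65869277}{32473320} \approx 2.0284$)
$U{\left(c{\left(-7,12 \right)} \right)} + g = \left(14 - 12\right) + \frac{65869277}{32473320} = 2 + \frac{65869277}{32473320} = \frac{130815917}{32473320}$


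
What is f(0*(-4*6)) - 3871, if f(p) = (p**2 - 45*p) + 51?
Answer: -3820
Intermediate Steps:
f(p) = 51 + p**2 - 45*p
f(0*(-4*6)) - 3871 = (51 + (0*(-4*6))**2 - 0*(-4*6)) - 3871 = (51 + (0*(-24))**2 - 0*(-24)) - 3871 = (51 + 0**2 - 45*0) - 3871 = (51 + 0 + 0) - 3871 = 51 - 3871 = -3820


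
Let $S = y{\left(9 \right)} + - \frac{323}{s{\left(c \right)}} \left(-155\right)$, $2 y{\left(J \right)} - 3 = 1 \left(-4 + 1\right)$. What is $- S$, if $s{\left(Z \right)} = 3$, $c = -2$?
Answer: $- \frac{50065}{3} \approx -16688.0$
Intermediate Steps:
$y{\left(J \right)} = 0$ ($y{\left(J \right)} = \frac{3}{2} + \frac{1 \left(-4 + 1\right)}{2} = \frac{3}{2} + \frac{1 \left(-3\right)}{2} = \frac{3}{2} + \frac{1}{2} \left(-3\right) = \frac{3}{2} - \frac{3}{2} = 0$)
$S = \frac{50065}{3}$ ($S = 0 + - \frac{323}{3} \left(-155\right) = 0 + \left(-323\right) \frac{1}{3} \left(-155\right) = 0 - - \frac{50065}{3} = 0 + \frac{50065}{3} = \frac{50065}{3} \approx 16688.0$)
$- S = \left(-1\right) \frac{50065}{3} = - \frac{50065}{3}$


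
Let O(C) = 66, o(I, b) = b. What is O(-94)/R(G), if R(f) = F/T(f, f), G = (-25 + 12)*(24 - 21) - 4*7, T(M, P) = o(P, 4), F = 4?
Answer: 66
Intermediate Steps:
T(M, P) = 4
G = -67 (G = -13*3 - 1*28 = -39 - 28 = -67)
R(f) = 1 (R(f) = 4/4 = 4*(¼) = 1)
O(-94)/R(G) = 66/1 = 66*1 = 66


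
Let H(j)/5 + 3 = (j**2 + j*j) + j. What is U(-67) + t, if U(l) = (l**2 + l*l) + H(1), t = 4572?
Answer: 13550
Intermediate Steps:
H(j) = -15 + 5*j + 10*j**2 (H(j) = -15 + 5*((j**2 + j*j) + j) = -15 + 5*((j**2 + j**2) + j) = -15 + 5*(2*j**2 + j) = -15 + 5*(j + 2*j**2) = -15 + (5*j + 10*j**2) = -15 + 5*j + 10*j**2)
U(l) = 2*l**2 (U(l) = (l**2 + l*l) + (-15 + 5*1 + 10*1**2) = (l**2 + l**2) + (-15 + 5 + 10*1) = 2*l**2 + (-15 + 5 + 10) = 2*l**2 + 0 = 2*l**2)
U(-67) + t = 2*(-67)**2 + 4572 = 2*4489 + 4572 = 8978 + 4572 = 13550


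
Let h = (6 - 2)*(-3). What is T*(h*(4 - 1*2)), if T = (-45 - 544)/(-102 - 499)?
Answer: -14136/601 ≈ -23.521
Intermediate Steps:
h = -12 (h = 4*(-3) = -12)
T = 589/601 (T = -589/(-601) = -589*(-1/601) = 589/601 ≈ 0.98003)
T*(h*(4 - 1*2)) = 589*(-12*(4 - 1*2))/601 = 589*(-12*(4 - 2))/601 = 589*(-12*2)/601 = (589/601)*(-24) = -14136/601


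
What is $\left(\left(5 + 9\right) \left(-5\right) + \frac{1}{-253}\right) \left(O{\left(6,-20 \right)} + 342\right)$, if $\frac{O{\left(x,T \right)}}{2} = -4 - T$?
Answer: $- \frac{602174}{23} \approx -26181.0$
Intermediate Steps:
$O{\left(x,T \right)} = -8 - 2 T$ ($O{\left(x,T \right)} = 2 \left(-4 - T\right) = -8 - 2 T$)
$\left(\left(5 + 9\right) \left(-5\right) + \frac{1}{-253}\right) \left(O{\left(6,-20 \right)} + 342\right) = \left(\left(5 + 9\right) \left(-5\right) + \frac{1}{-253}\right) \left(\left(-8 - -40\right) + 342\right) = \left(14 \left(-5\right) - \frac{1}{253}\right) \left(\left(-8 + 40\right) + 342\right) = \left(-70 - \frac{1}{253}\right) \left(32 + 342\right) = \left(- \frac{17711}{253}\right) 374 = - \frac{602174}{23}$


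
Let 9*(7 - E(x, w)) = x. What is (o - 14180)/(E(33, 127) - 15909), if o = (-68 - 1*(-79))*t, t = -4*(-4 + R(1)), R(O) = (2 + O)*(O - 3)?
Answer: 41220/47717 ≈ 0.86384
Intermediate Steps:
E(x, w) = 7 - x/9
R(O) = (-3 + O)*(2 + O) (R(O) = (2 + O)*(-3 + O) = (-3 + O)*(2 + O))
t = 40 (t = -4*(-4 + (-6 + 1² - 1*1)) = -4*(-4 + (-6 + 1 - 1)) = -4*(-4 - 6) = -4*(-10) = 40)
o = 440 (o = (-68 - 1*(-79))*40 = (-68 + 79)*40 = 11*40 = 440)
(o - 14180)/(E(33, 127) - 15909) = (440 - 14180)/((7 - ⅑*33) - 15909) = -13740/((7 - 11/3) - 15909) = -13740/(10/3 - 15909) = -13740/(-47717/3) = -13740*(-3/47717) = 41220/47717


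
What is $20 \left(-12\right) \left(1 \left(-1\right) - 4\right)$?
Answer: $1200$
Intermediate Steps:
$20 \left(-12\right) \left(1 \left(-1\right) - 4\right) = - 240 \left(-1 - 4\right) = \left(-240\right) \left(-5\right) = 1200$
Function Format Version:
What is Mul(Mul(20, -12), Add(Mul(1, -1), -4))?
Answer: 1200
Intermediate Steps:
Mul(Mul(20, -12), Add(Mul(1, -1), -4)) = Mul(-240, Add(-1, -4)) = Mul(-240, -5) = 1200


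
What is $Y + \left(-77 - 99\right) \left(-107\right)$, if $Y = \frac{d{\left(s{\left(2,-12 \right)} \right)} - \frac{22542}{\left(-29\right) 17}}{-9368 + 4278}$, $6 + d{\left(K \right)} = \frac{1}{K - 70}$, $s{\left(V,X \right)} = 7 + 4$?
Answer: $\frac{164007631741}{8708990} \approx 18832.0$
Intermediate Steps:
$s{\left(V,X \right)} = 11$
$d{\left(K \right)} = -6 + \frac{1}{-70 + K}$ ($d{\left(K \right)} = -6 + \frac{1}{K - 70} = -6 + \frac{1}{-70 + K}$)
$Y = - \frac{67939}{8708990}$ ($Y = \frac{\frac{421 - 66}{-70 + 11} - \frac{22542}{\left(-29\right) 17}}{-9368 + 4278} = \frac{\frac{421 - 66}{-59} - \frac{22542}{-493}}{-5090} = \left(\left(- \frac{1}{59}\right) 355 - - \frac{1326}{29}\right) \left(- \frac{1}{5090}\right) = \left(- \frac{355}{59} + \frac{1326}{29}\right) \left(- \frac{1}{5090}\right) = \frac{67939}{1711} \left(- \frac{1}{5090}\right) = - \frac{67939}{8708990} \approx -0.007801$)
$Y + \left(-77 - 99\right) \left(-107\right) = - \frac{67939}{8708990} + \left(-77 - 99\right) \left(-107\right) = - \frac{67939}{8708990} - -18832 = - \frac{67939}{8708990} + 18832 = \frac{164007631741}{8708990}$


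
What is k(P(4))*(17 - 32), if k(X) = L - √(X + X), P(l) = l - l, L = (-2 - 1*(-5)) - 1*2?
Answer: -15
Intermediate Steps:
L = 1 (L = (-2 + 5) - 2 = 3 - 2 = 1)
P(l) = 0
k(X) = 1 - √2*√X (k(X) = 1 - √(X + X) = 1 - √(2*X) = 1 - √2*√X)
k(P(4))*(17 - 32) = (1 - √2*√0)*(17 - 32) = (1 - 1*√2*0)*(-15) = (1 + 0)*(-15) = 1*(-15) = -15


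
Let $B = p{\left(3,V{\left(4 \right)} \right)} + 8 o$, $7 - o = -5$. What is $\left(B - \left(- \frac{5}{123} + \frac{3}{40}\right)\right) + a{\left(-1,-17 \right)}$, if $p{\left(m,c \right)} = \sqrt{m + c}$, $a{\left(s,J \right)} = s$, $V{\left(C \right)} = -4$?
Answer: $\frac{467231}{4920} + i \approx 94.966 + 1.0 i$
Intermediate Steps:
$o = 12$ ($o = 7 - -5 = 7 + 5 = 12$)
$p{\left(m,c \right)} = \sqrt{c + m}$
$B = 96 + i$ ($B = \sqrt{-4 + 3} + 8 \cdot 12 = \sqrt{-1} + 96 = i + 96 = 96 + i \approx 96.0 + 1.0 i$)
$\left(B - \left(- \frac{5}{123} + \frac{3}{40}\right)\right) + a{\left(-1,-17 \right)} = \left(\left(96 + i\right) - \left(- \frac{5}{123} + \frac{3}{40}\right)\right) - 1 = \left(\left(96 + i\right) - \frac{169}{4920}\right) - 1 = \left(\frac{472151}{4920} + i\right) - 1 = \frac{467231}{4920} + i$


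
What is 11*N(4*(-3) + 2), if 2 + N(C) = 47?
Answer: 495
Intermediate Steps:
N(C) = 45 (N(C) = -2 + 47 = 45)
11*N(4*(-3) + 2) = 11*45 = 495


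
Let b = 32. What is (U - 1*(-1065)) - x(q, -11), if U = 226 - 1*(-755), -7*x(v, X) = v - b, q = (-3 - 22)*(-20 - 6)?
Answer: 14940/7 ≈ 2134.3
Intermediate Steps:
q = 650 (q = -25*(-26) = 650)
x(v, X) = 32/7 - v/7 (x(v, X) = -(v - 1*32)/7 = -(v - 32)/7 = -(-32 + v)/7 = 32/7 - v/7)
U = 981 (U = 226 + 755 = 981)
(U - 1*(-1065)) - x(q, -11) = (981 - 1*(-1065)) - (32/7 - ⅐*650) = (981 + 1065) - (32/7 - 650/7) = 2046 - 1*(-618/7) = 2046 + 618/7 = 14940/7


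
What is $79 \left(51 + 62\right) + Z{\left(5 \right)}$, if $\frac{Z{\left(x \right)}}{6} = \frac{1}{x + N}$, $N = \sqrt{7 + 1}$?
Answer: $\frac{151789}{17} - \frac{12 \sqrt{2}}{17} \approx 8927.8$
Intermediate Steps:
$N = 2 \sqrt{2}$ ($N = \sqrt{8} = 2 \sqrt{2} \approx 2.8284$)
$Z{\left(x \right)} = \frac{6}{x + 2 \sqrt{2}}$
$79 \left(51 + 62\right) + Z{\left(5 \right)} = 79 \left(51 + 62\right) + \frac{6}{5 + 2 \sqrt{2}} = 79 \cdot 113 + \frac{6}{5 + 2 \sqrt{2}} = 8927 + \frac{6}{5 + 2 \sqrt{2}}$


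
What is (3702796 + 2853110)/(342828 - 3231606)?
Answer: -1092651/481463 ≈ -2.2694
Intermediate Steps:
(3702796 + 2853110)/(342828 - 3231606) = 6555906/(-2888778) = 6555906*(-1/2888778) = -1092651/481463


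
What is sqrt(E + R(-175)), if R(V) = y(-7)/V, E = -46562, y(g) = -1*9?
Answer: I*sqrt(57038387)/35 ≈ 215.78*I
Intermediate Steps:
y(g) = -9
R(V) = -9/V
sqrt(E + R(-175)) = sqrt(-46562 - 9/(-175)) = sqrt(-46562 - 9*(-1/175)) = sqrt(-46562 + 9/175) = sqrt(-8148341/175) = I*sqrt(57038387)/35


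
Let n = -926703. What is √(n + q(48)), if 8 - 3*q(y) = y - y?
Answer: I*√8340303/3 ≈ 962.65*I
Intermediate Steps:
q(y) = 8/3 (q(y) = 8/3 - (y - y)/3 = 8/3 - ⅓*0 = 8/3 + 0 = 8/3)
√(n + q(48)) = √(-926703 + 8/3) = √(-2780101/3) = I*√8340303/3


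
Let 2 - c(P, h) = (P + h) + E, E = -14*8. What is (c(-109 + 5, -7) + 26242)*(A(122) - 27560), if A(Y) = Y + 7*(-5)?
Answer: -727127891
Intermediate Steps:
E = -112
A(Y) = -35 + Y (A(Y) = Y - 35 = -35 + Y)
c(P, h) = 114 - P - h (c(P, h) = 2 - ((P + h) - 112) = 2 - (-112 + P + h) = 2 + (112 - P - h) = 114 - P - h)
(c(-109 + 5, -7) + 26242)*(A(122) - 27560) = ((114 - (-109 + 5) - 1*(-7)) + 26242)*((-35 + 122) - 27560) = ((114 - 1*(-104) + 7) + 26242)*(87 - 27560) = ((114 + 104 + 7) + 26242)*(-27473) = (225 + 26242)*(-27473) = 26467*(-27473) = -727127891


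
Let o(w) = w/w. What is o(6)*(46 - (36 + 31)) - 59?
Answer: -80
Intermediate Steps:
o(w) = 1
o(6)*(46 - (36 + 31)) - 59 = 1*(46 - (36 + 31)) - 59 = 1*(46 - 1*67) - 59 = 1*(46 - 67) - 59 = 1*(-21) - 59 = -21 - 59 = -80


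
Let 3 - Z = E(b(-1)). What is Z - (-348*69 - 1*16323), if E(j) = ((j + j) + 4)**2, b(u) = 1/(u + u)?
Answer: 40329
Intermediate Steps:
b(u) = 1/(2*u)
E(j) = (4 + 2*j)**2 (E(j) = (2*j + 4)**2 = (4 + 2*j)**2)
Z = -6 (Z = 3 - 4*(2 + (1/2)/(-1))**2 = 3 - 4*(2 + (1/2)*(-1))**2 = 3 - 4*(2 - 1/2)**2 = 3 - 4*(3/2)**2 = 3 - 4*9/4 = 3 - 1*9 = 3 - 9 = -6)
Z - (-348*69 - 1*16323) = -6 - (-348*69 - 1*16323) = -6 - (-24012 - 16323) = -6 - 1*(-40335) = -6 + 40335 = 40329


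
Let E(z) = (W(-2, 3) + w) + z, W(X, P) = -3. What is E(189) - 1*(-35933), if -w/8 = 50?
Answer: 35719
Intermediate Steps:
w = -400 (w = -8*50 = -400)
E(z) = -403 + z (E(z) = (-3 - 400) + z = -403 + z)
E(189) - 1*(-35933) = (-403 + 189) - 1*(-35933) = -214 + 35933 = 35719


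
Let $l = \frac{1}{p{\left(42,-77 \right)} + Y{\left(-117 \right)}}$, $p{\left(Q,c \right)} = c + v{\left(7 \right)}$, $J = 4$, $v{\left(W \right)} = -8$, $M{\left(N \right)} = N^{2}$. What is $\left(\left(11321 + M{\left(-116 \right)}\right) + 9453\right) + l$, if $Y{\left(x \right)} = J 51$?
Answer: $\frac{4073371}{119} \approx 34230.0$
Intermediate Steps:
$Y{\left(x \right)} = 204$ ($Y{\left(x \right)} = 4 \cdot 51 = 204$)
$p{\left(Q,c \right)} = -8 + c$ ($p{\left(Q,c \right)} = c - 8 = -8 + c$)
$l = \frac{1}{119}$ ($l = \frac{1}{\left(-8 - 77\right) + 204} = \frac{1}{-85 + 204} = \frac{1}{119} \approx 0.0084034$)
$\left(\left(11321 + M{\left(-116 \right)}\right) + 9453\right) + l = \left(\left(11321 + \left(-116\right)^{2}\right) + 9453\right) + \frac{1}{119} = \left(\left(11321 + 13456\right) + 9453\right) + \frac{1}{119} = \left(24777 + 9453\right) + \frac{1}{119} = 34230 + \frac{1}{119} = \frac{4073371}{119}$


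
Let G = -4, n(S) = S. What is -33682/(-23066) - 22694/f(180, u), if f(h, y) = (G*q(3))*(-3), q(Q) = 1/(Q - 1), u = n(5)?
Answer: -130814428/34599 ≈ -3780.9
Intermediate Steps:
u = 5
q(Q) = 1/(-1 + Q)
f(h, y) = 6 (f(h, y) = -4/(-1 + 3)*(-3) = -4/2*(-3) = -4*1/2*(-3) = -2*(-3) = 6)
-33682/(-23066) - 22694/f(180, u) = -33682/(-23066) - 22694/6 = -33682*(-1/23066) - 22694*1/6 = 16841/11533 - 11347/3 = -130814428/34599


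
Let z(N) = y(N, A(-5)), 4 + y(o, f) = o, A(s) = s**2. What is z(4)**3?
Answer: 0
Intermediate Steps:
y(o, f) = -4 + o
z(N) = -4 + N
z(4)**3 = (-4 + 4)**3 = 0**3 = 0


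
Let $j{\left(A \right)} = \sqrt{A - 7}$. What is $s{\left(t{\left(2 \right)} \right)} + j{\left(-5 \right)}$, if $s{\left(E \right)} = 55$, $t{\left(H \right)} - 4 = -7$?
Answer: $55 + 2 i \sqrt{3} \approx 55.0 + 3.4641 i$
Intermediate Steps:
$t{\left(H \right)} = -3$ ($t{\left(H \right)} = 4 - 7 = -3$)
$j{\left(A \right)} = \sqrt{-7 + A}$
$s{\left(t{\left(2 \right)} \right)} + j{\left(-5 \right)} = 55 + \sqrt{-7 - 5} = 55 + \sqrt{-12} = 55 + 2 i \sqrt{3}$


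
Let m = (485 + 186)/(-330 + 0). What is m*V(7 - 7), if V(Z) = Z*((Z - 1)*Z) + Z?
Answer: 0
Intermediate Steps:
V(Z) = Z + Z**2*(-1 + Z) (V(Z) = Z*((-1 + Z)*Z) + Z = Z*(Z*(-1 + Z)) + Z = Z**2*(-1 + Z) + Z = Z + Z**2*(-1 + Z))
m = -61/30 (m = 671/(-330) = 671*(-1/330) = -61/30 ≈ -2.0333)
m*V(7 - 7) = -61*(7 - 7)*(1 + (7 - 7)**2 - (7 - 7))/30 = -0*(1 + 0**2 - 1*0) = -0*(1 + 0 + 0) = -0 = -61/30*0 = 0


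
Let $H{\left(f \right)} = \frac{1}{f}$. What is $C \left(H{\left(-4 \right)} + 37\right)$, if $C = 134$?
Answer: $\frac{9849}{2} \approx 4924.5$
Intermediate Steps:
$C \left(H{\left(-4 \right)} + 37\right) = 134 \left(\frac{1}{-4} + 37\right) = 134 \left(- \frac{1}{4} + 37\right) = 134 \cdot \frac{147}{4} = \frac{9849}{2}$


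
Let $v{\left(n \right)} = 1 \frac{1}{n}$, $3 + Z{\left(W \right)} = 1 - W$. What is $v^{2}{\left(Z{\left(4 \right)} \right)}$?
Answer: $\frac{1}{36} \approx 0.027778$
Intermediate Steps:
$Z{\left(W \right)} = -2 - W$ ($Z{\left(W \right)} = -3 - \left(-1 + W\right) = -2 - W$)
$v{\left(n \right)} = \frac{1}{n}$
$v^{2}{\left(Z{\left(4 \right)} \right)} = \left(\frac{1}{-2 - 4}\right)^{2} = \left(\frac{1}{-6}\right)^{2} = \left(- \frac{1}{6}\right)^{2} = \frac{1}{36}$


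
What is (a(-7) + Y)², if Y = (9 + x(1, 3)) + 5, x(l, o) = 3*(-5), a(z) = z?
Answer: 64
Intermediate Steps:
x(l, o) = -15
Y = -1 (Y = (9 - 15) + 5 = -6 + 5 = -1)
(a(-7) + Y)² = (-7 - 1)² = (-8)² = 64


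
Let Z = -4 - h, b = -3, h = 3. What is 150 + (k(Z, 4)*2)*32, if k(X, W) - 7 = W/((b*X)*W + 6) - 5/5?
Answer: 24158/45 ≈ 536.84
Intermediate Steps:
Z = -7 (Z = -4 - 1*3 = -4 - 3 = -7)
k(X, W) = 6 + W/(6 - 3*W*X) (k(X, W) = 7 + (W/((-3*X)*W + 6) - 5/5) = 7 + (W/(-3*W*X + 6) - 5*⅕) = 7 + (W/(6 - 3*W*X) - 1) = 7 + (-1 + W/(6 - 3*W*X)) = 6 + W/(6 - 3*W*X))
150 + (k(Z, 4)*2)*32 = 150 + (((36 + 4 - 18*4*(-7))/(3*(2 - 1*4*(-7))))*2)*32 = 150 + (((36 + 4 + 504)/(3*(2 + 28)))*2)*32 = 150 + (((⅓)*544/30)*2)*32 = 150 + (((⅓)*(1/30)*544)*2)*32 = 150 + ((272/45)*2)*32 = 150 + (544/45)*32 = 150 + 17408/45 = 24158/45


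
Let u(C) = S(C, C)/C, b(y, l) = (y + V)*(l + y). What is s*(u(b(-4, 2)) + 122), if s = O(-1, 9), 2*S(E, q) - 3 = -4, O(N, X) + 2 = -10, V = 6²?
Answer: -46851/32 ≈ -1464.1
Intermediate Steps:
V = 36
O(N, X) = -12 (O(N, X) = -2 - 10 = -12)
S(E, q) = -½ (S(E, q) = 3/2 + (½)*(-4) = 3/2 - 2 = -½)
b(y, l) = (36 + y)*(l + y) (b(y, l) = (y + 36)*(l + y) = (36 + y)*(l + y))
u(C) = -1/(2*C)
s = -12
s*(u(b(-4, 2)) + 122) = -12*(-1/(2*((-4)² + 36*2 + 36*(-4) + 2*(-4))) + 122) = -12*(-1/(2*(16 + 72 - 144 - 8)) + 122) = -12*(-½/(-64) + 122) = -12*(-½*(-1/64) + 122) = -12*(1/128 + 122) = -12*15617/128 = -46851/32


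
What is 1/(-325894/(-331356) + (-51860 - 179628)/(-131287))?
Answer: 21751367586/59745291653 ≈ 0.36407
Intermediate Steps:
1/(-325894/(-331356) + (-51860 - 179628)/(-131287)) = 1/(-325894*(-1/331356) - 231488*(-1/131287)) = 1/(162947/165678 + 231488/131287) = 1/(59745291653/21751367586) = 21751367586/59745291653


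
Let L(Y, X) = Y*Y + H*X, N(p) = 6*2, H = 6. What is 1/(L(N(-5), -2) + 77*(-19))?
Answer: -1/1331 ≈ -0.00075131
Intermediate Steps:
N(p) = 12
L(Y, X) = Y² + 6*X (L(Y, X) = Y*Y + 6*X = Y² + 6*X)
1/(L(N(-5), -2) + 77*(-19)) = 1/((12² + 6*(-2)) + 77*(-19)) = 1/((144 - 12) - 1463) = 1/(132 - 1463) = 1/(-1331) = -1/1331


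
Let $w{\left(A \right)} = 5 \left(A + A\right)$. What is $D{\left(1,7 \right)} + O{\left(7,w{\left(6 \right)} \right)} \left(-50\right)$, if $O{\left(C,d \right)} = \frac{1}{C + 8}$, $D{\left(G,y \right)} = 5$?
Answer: $\frac{5}{3} \approx 1.6667$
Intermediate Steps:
$w{\left(A \right)} = 10 A$ ($w{\left(A \right)} = 5 \cdot 2 A = 10 A$)
$O{\left(C,d \right)} = \frac{1}{8 + C}$
$D{\left(1,7 \right)} + O{\left(7,w{\left(6 \right)} \right)} \left(-50\right) = 5 + \frac{1}{8 + 7} \left(-50\right) = 5 + \frac{1}{15} \left(-50\right) = 5 - \frac{10}{3} = \frac{5}{3}$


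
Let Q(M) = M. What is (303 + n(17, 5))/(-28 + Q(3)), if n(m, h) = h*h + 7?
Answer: -67/5 ≈ -13.400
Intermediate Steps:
n(m, h) = 7 + h² (n(m, h) = h² + 7 = 7 + h²)
(303 + n(17, 5))/(-28 + Q(3)) = (303 + (7 + 5²))/(-28 + 3) = (303 + (7 + 25))/(-25) = (303 + 32)*(-1/25) = 335*(-1/25) = -67/5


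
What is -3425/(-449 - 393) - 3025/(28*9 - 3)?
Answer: -1694225/209658 ≈ -8.0809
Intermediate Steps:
-3425/(-449 - 393) - 3025/(28*9 - 3) = -3425/(-842) - 3025/(252 - 3) = -3425*(-1/842) - 3025/249 = 3425/842 - 3025*1/249 = 3425/842 - 3025/249 = -1694225/209658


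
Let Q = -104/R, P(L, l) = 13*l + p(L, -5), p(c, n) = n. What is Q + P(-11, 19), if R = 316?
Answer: 19092/79 ≈ 241.67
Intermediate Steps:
P(L, l) = -5 + 13*l (P(L, l) = 13*l - 5 = -5 + 13*l)
Q = -26/79 (Q = -104/316 = -104*1/316 = -26/79 ≈ -0.32911)
Q + P(-11, 19) = -26/79 + (-5 + 13*19) = -26/79 + (-5 + 247) = -26/79 + 242 = 19092/79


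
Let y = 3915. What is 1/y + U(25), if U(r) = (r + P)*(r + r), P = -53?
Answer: -5480999/3915 ≈ -1400.0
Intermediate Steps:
U(r) = 2*r*(-53 + r) (U(r) = (r - 53)*(r + r) = (-53 + r)*(2*r) = 2*r*(-53 + r))
1/y + U(25) = 1/3915 + 2*25*(-53 + 25) = 1/3915 + 2*25*(-28) = 1/3915 - 1400 = -5480999/3915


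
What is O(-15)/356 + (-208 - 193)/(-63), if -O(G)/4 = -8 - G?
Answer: 35248/5607 ≈ 6.2864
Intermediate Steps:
O(G) = 32 + 4*G (O(G) = -4*(-8 - G) = 32 + 4*G)
O(-15)/356 + (-208 - 193)/(-63) = (32 + 4*(-15))/356 + (-208 - 193)/(-63) = (32 - 60)*(1/356) - 401*(-1/63) = -28*1/356 + 401/63 = -7/89 + 401/63 = 35248/5607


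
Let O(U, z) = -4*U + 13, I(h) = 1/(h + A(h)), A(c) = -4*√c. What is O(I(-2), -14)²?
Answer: (780*√2 + 1127*I)/(4*√2 + 7*I) ≈ 174.43 - 16.621*I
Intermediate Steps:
I(h) = 1/(h - 4*√h)
O(U, z) = 13 - 4*U
O(I(-2), -14)² = (13 - 4/(-2 - 4*I*√2))²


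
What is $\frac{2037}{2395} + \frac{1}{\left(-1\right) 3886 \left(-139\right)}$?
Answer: $\frac{1100296093}{1293668830} \approx 0.85052$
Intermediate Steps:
$\frac{2037}{2395} + \frac{1}{\left(-1\right) 3886 \left(-139\right)} = 2037 \cdot \frac{1}{2395} + \frac{1}{-3886} \left(- \frac{1}{139}\right) = \frac{2037}{2395} - - \frac{1}{540154} = \frac{2037}{2395} + \frac{1}{540154} = \frac{1100296093}{1293668830}$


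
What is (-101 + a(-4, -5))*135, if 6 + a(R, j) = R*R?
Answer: -12285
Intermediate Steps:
a(R, j) = -6 + R**2 (a(R, j) = -6 + R*R = -6 + R**2)
(-101 + a(-4, -5))*135 = (-101 + (-6 + (-4)**2))*135 = (-101 + (-6 + 16))*135 = (-101 + 10)*135 = -91*135 = -12285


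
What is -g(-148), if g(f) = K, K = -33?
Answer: 33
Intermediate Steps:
g(f) = -33
-g(-148) = -1*(-33) = 33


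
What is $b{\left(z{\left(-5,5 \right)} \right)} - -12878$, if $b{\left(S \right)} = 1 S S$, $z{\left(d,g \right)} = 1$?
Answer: $12879$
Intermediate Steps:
$b{\left(S \right)} = S^{2}$ ($b{\left(S \right)} = S S = S^{2}$)
$b{\left(z{\left(-5,5 \right)} \right)} - -12878 = 1^{2} - -12878 = 1 + 12878 = 12879$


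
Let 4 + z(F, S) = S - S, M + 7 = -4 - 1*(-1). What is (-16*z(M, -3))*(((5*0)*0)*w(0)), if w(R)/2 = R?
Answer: 0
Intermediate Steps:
M = -10 (M = -7 + (-4 - 1*(-1)) = -7 + (-4 + 1) = -7 - 3 = -10)
z(F, S) = -4 (z(F, S) = -4 + (S - S) = -4 + 0 = -4)
w(R) = 2*R
(-16*z(M, -3))*(((5*0)*0)*w(0)) = (-16*(-4))*(((5*0)*0)*(2*0)) = 64*((0*0)*0) = 64*(0*0) = 64*0 = 0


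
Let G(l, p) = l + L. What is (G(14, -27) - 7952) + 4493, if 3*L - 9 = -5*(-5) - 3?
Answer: -10304/3 ≈ -3434.7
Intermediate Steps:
L = 31/3 (L = 3 + (-5*(-5) - 3)/3 = 3 + (25 - 3)/3 = 3 + (⅓)*22 = 3 + 22/3 = 31/3 ≈ 10.333)
G(l, p) = 31/3 + l (G(l, p) = l + 31/3 = 31/3 + l)
(G(14, -27) - 7952) + 4493 = ((31/3 + 14) - 7952) + 4493 = (73/3 - 7952) + 4493 = -23783/3 + 4493 = -10304/3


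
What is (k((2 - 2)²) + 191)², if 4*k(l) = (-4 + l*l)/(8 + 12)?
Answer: 14584761/400 ≈ 36462.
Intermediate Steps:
k(l) = -1/20 + l²/80 (k(l) = ((-4 + l*l)/(8 + 12))/4 = ((-4 + l²)/20)/4 = ((-4 + l²)*(1/20))/4 = (-⅕ + l²/20)/4 = -1/20 + l²/80)
(k((2 - 2)²) + 191)² = ((-1/20 + ((2 - 2)²)²/80) + 191)² = ((-1/20 + (0²)²/80) + 191)² = ((-1/20 + (1/80)*0²) + 191)² = ((-1/20 + (1/80)*0) + 191)² = ((-1/20 + 0) + 191)² = (-1/20 + 191)² = (3819/20)² = 14584761/400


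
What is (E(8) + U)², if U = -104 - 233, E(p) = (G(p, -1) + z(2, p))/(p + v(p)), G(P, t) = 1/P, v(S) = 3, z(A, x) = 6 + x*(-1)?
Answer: 880368241/7744 ≈ 1.1368e+5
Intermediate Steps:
z(A, x) = 6 - x
E(p) = (6 + 1/p - p)/(3 + p) (E(p) = (1/p + (6 - p))/(p + 3) = (6 + 1/p - p)/(3 + p))
U = -337
(E(8) + U)² = ((1 + 8*(6 - 1*8))/(8*(3 + 8)) - 337)² = ((⅛)*(1 + 8*(6 - 8))/11 - 337)² = ((⅛)*(1/11)*(1 + 8*(-2)) - 337)² = ((⅛)*(1/11)*(1 - 16) - 337)² = ((⅛)*(1/11)*(-15) - 337)² = (-15/88 - 337)² = (-29671/88)² = 880368241/7744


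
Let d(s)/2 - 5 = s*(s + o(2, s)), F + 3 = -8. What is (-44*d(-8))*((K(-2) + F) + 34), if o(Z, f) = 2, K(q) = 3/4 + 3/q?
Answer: -103774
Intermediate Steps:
K(q) = 3/4 + 3/q (K(q) = 3*(1/4) + 3/q = 3/4 + 3/q)
F = -11 (F = -3 - 8 = -11)
d(s) = 10 + 2*s*(2 + s) (d(s) = 10 + 2*(s*(s + 2)) = 10 + 2*(s*(2 + s)) = 10 + 2*s*(2 + s))
(-44*d(-8))*((K(-2) + F) + 34) = (-44*(10 + 2*(-8)**2 + 4*(-8)))*(((3/4 + 3/(-2)) - 11) + 34) = (-44*(10 + 2*64 - 32))*(((3/4 + 3*(-1/2)) - 11) + 34) = (-44*(10 + 128 - 32))*(((3/4 - 3/2) - 11) + 34) = (-44*106)*((-3/4 - 11) + 34) = -4664*(-47/4 + 34) = -4664*89/4 = -103774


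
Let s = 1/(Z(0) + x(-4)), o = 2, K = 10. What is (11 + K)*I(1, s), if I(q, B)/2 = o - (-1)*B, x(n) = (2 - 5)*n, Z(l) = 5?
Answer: 1470/17 ≈ 86.471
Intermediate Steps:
x(n) = -3*n
s = 1/17 (s = 1/(5 - 3*(-4)) = 1/(5 + 12) = 1/17 ≈ 0.058824)
I(q, B) = 4 + 2*B (I(q, B) = 2*(2 - (-1)*B) = 2*(2 + B) = 4 + 2*B)
(11 + K)*I(1, s) = (11 + 10)*(4 + 2*(1/17)) = 21*(4 + 2/17) = 21*(70/17) = 1470/17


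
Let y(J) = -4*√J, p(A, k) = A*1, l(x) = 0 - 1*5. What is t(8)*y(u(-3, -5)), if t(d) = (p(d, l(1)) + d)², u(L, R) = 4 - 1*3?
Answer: -1024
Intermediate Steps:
l(x) = -5 (l(x) = 0 - 5 = -5)
p(A, k) = A
u(L, R) = 1 (u(L, R) = 4 - 3 = 1)
t(d) = 4*d² (t(d) = (d + d)² = (2*d)² = 4*d²)
t(8)*y(u(-3, -5)) = (4*8²)*(-4*√1) = (4*64)*(-4*1) = 256*(-4) = -1024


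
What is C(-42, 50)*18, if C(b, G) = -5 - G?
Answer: -990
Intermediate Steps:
C(-42, 50)*18 = (-5 - 1*50)*18 = (-5 - 50)*18 = -55*18 = -990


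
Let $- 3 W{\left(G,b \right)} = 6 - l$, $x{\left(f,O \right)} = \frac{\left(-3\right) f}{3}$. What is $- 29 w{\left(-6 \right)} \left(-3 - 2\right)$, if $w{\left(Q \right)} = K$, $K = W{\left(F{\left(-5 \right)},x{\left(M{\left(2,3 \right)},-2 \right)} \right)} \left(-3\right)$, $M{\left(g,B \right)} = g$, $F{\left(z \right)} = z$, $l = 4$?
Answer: $290$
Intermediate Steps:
$x{\left(f,O \right)} = - f$ ($x{\left(f,O \right)} = - 3 f \frac{1}{3} = - f$)
$W{\left(G,b \right)} = - \frac{2}{3}$ ($W{\left(G,b \right)} = - \frac{6 - 4}{3} = \left(- \frac{1}{3}\right) 2 = - \frac{2}{3}$)
$K = 2$ ($K = \left(- \frac{2}{3}\right) \left(-3\right) = 2$)
$w{\left(Q \right)} = 2$
$- 29 w{\left(-6 \right)} \left(-3 - 2\right) = \left(-29\right) 2 \left(-3 - 2\right) = - 58 \left(-3 - 2\right) = \left(-58\right) \left(-5\right) = 290$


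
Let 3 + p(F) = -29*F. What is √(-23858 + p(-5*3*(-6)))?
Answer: I*√26471 ≈ 162.7*I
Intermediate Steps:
p(F) = -3 - 29*F
√(-23858 + p(-5*3*(-6))) = √(-23858 + (-3 - 29*(-5*3)*(-6))) = √(-23858 + (-3 - (-435)*(-6))) = √(-23858 + (-3 - 29*90)) = √(-23858 + (-3 - 2610)) = √(-23858 - 2613) = √(-26471) = I*√26471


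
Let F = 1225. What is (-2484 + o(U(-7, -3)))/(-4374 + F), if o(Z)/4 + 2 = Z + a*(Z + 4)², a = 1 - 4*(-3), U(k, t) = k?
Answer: 2052/3149 ≈ 0.65164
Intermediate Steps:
a = 13 (a = 1 + 12 = 13)
o(Z) = -8 + 4*Z + 52*(4 + Z)² (o(Z) = -8 + 4*(Z + 13*(Z + 4)²) = -8 + 4*(Z + 13*(4 + Z)²) = -8 + (4*Z + 52*(4 + Z)²) = -8 + 4*Z + 52*(4 + Z)²)
(-2484 + o(U(-7, -3)))/(-4374 + F) = (-2484 + (824 + 52*(-7)² + 420*(-7)))/(-4374 + 1225) = (-2484 + (824 + 52*49 - 2940))/(-3149) = (-2484 + (824 + 2548 - 2940))*(-1/3149) = (-2484 + 432)*(-1/3149) = -2052*(-1/3149) = 2052/3149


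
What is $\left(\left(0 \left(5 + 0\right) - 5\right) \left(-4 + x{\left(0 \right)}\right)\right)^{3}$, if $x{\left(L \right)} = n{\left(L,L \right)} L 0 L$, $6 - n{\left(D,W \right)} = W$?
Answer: $8000$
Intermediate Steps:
$n{\left(D,W \right)} = 6 - W$
$x{\left(L \right)} = 0$ ($x{\left(L \right)} = \left(6 - L\right) L 0 L = L \left(6 - L\right) 0 = 0$)
$\left(\left(0 \left(5 + 0\right) - 5\right) \left(-4 + x{\left(0 \right)}\right)\right)^{3} = \left(\left(0 \left(5 + 0\right) - 5\right) \left(-4 + 0\right)\right)^{3} = \left(\left(0 \cdot 5 - 5\right) \left(-4\right)\right)^{3} = \left(\left(0 - 5\right) \left(-4\right)\right)^{3} = \left(\left(-5\right) \left(-4\right)\right)^{3} = 20^{3} = 8000$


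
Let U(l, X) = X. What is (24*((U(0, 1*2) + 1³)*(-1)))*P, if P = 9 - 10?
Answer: 72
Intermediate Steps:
P = -1
(24*((U(0, 1*2) + 1³)*(-1)))*P = (24*((1*2 + 1³)*(-1)))*(-1) = (24*((2 + 1)*(-1)))*(-1) = (24*(3*(-1)))*(-1) = (24*(-3))*(-1) = -72*(-1) = 72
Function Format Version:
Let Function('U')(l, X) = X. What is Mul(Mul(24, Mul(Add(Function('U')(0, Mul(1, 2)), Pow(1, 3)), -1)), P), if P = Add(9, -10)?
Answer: 72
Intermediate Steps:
P = -1
Mul(Mul(24, Mul(Add(Function('U')(0, Mul(1, 2)), Pow(1, 3)), -1)), P) = Mul(Mul(24, Mul(Add(Mul(1, 2), Pow(1, 3)), -1)), -1) = Mul(Mul(24, Mul(Add(2, 1), -1)), -1) = Mul(Mul(24, Mul(3, -1)), -1) = Mul(Mul(24, -3), -1) = Mul(-72, -1) = 72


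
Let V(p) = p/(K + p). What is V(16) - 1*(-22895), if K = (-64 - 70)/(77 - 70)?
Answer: 251789/11 ≈ 22890.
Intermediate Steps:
K = -134/7 ≈ -19.143
V(p) = p/(-134/7 + p)
V(16) - 1*(-22895) = 7*16/(-134 + 7*16) - 1*(-22895) = 7*16/(-134 + 112) + 22895 = 7*16/(-22) + 22895 = 7*16*(-1/22) + 22895 = -56/11 + 22895 = 251789/11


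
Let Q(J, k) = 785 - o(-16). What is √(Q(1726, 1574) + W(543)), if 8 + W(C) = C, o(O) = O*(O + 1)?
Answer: 6*√30 ≈ 32.863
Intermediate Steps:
o(O) = O*(1 + O)
Q(J, k) = 545 (Q(J, k) = 785 - (-16)*(1 - 16) = 785 - (-16)*(-15) = 785 - 1*240 = 785 - 240 = 545)
W(C) = -8 + C
√(Q(1726, 1574) + W(543)) = √(545 + (-8 + 543)) = √(545 + 535) = √1080 = 6*√30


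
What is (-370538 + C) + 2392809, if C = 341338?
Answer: 2363609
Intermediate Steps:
(-370538 + C) + 2392809 = (-370538 + 341338) + 2392809 = -29200 + 2392809 = 2363609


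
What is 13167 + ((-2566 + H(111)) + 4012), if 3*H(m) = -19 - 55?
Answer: 43765/3 ≈ 14588.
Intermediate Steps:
H(m) = -74/3 (H(m) = (-19 - 55)/3 = (⅓)*(-74) = -74/3)
13167 + ((-2566 + H(111)) + 4012) = 13167 + ((-2566 - 74/3) + 4012) = 13167 + (-7772/3 + 4012) = 13167 + 4264/3 = 43765/3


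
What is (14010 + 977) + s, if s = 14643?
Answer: 29630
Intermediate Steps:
(14010 + 977) + s = (14010 + 977) + 14643 = 14987 + 14643 = 29630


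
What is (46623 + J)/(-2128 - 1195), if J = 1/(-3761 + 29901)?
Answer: -1218725221/86863220 ≈ -14.030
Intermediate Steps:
J = 1/26140 ≈ 3.8256e-5
(46623 + J)/(-2128 - 1195) = (46623 + 1/26140)/(-2128 - 1195) = (1218725221/26140)/(-3323) = (1218725221/26140)*(-1/3323) = -1218725221/86863220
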